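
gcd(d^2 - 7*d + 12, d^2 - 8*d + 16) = d - 4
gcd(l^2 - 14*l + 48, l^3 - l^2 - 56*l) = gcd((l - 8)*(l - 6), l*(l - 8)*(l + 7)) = l - 8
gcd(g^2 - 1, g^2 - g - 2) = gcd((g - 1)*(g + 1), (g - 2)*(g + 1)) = g + 1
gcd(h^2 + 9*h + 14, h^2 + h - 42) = h + 7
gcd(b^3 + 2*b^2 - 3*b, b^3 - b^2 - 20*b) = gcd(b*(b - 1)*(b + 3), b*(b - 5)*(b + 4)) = b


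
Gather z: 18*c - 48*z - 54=18*c - 48*z - 54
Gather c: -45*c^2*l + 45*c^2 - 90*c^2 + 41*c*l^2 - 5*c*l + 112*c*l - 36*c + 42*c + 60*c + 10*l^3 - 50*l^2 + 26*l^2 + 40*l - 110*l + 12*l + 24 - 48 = c^2*(-45*l - 45) + c*(41*l^2 + 107*l + 66) + 10*l^3 - 24*l^2 - 58*l - 24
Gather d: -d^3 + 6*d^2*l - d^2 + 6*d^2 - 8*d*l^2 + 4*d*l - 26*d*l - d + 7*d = -d^3 + d^2*(6*l + 5) + d*(-8*l^2 - 22*l + 6)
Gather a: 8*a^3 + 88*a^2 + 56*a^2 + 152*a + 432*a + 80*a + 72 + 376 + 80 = 8*a^3 + 144*a^2 + 664*a + 528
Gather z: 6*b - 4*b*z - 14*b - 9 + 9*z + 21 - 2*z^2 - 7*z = -8*b - 2*z^2 + z*(2 - 4*b) + 12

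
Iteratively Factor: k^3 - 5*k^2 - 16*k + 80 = (k - 4)*(k^2 - k - 20) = (k - 4)*(k + 4)*(k - 5)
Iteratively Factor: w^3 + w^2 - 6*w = (w - 2)*(w^2 + 3*w) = (w - 2)*(w + 3)*(w)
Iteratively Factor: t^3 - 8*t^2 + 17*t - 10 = (t - 2)*(t^2 - 6*t + 5) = (t - 2)*(t - 1)*(t - 5)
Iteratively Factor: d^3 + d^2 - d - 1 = (d + 1)*(d^2 - 1) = (d + 1)^2*(d - 1)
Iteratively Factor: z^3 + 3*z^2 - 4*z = (z - 1)*(z^2 + 4*z) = (z - 1)*(z + 4)*(z)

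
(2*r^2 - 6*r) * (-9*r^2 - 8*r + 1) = -18*r^4 + 38*r^3 + 50*r^2 - 6*r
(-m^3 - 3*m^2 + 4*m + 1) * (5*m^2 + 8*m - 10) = -5*m^5 - 23*m^4 + 6*m^3 + 67*m^2 - 32*m - 10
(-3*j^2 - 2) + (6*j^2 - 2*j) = 3*j^2 - 2*j - 2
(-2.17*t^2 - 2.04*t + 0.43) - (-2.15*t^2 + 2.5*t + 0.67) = -0.02*t^2 - 4.54*t - 0.24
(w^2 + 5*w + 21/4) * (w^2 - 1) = w^4 + 5*w^3 + 17*w^2/4 - 5*w - 21/4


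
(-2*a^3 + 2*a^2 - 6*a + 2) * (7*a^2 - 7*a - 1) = -14*a^5 + 28*a^4 - 54*a^3 + 54*a^2 - 8*a - 2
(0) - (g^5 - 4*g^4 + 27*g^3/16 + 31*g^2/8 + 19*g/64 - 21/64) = -g^5 + 4*g^4 - 27*g^3/16 - 31*g^2/8 - 19*g/64 + 21/64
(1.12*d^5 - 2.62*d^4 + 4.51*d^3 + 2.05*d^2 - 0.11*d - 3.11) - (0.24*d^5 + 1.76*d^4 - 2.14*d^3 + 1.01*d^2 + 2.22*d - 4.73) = 0.88*d^5 - 4.38*d^4 + 6.65*d^3 + 1.04*d^2 - 2.33*d + 1.62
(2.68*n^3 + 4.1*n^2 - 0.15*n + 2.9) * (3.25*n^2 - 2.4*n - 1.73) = 8.71*n^5 + 6.893*n^4 - 14.9639*n^3 + 2.692*n^2 - 6.7005*n - 5.017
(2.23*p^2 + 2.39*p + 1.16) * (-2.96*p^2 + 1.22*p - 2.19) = -6.6008*p^4 - 4.3538*p^3 - 5.4015*p^2 - 3.8189*p - 2.5404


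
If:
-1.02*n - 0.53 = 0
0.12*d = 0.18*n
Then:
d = -0.78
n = -0.52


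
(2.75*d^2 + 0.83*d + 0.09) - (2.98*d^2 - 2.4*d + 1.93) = -0.23*d^2 + 3.23*d - 1.84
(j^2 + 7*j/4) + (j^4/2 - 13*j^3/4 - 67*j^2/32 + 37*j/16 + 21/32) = j^4/2 - 13*j^3/4 - 35*j^2/32 + 65*j/16 + 21/32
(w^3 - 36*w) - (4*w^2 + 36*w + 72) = w^3 - 4*w^2 - 72*w - 72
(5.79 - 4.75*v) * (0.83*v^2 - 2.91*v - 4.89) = -3.9425*v^3 + 18.6282*v^2 + 6.3786*v - 28.3131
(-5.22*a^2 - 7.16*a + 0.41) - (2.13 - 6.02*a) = -5.22*a^2 - 1.14*a - 1.72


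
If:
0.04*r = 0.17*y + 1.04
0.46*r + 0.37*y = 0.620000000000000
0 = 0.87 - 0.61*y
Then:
No Solution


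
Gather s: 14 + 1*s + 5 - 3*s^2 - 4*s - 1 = -3*s^2 - 3*s + 18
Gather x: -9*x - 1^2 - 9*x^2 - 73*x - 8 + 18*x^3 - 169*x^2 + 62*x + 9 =18*x^3 - 178*x^2 - 20*x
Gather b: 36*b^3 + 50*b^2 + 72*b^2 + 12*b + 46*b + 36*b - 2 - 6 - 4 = 36*b^3 + 122*b^2 + 94*b - 12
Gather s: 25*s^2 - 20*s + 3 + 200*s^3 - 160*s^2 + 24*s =200*s^3 - 135*s^2 + 4*s + 3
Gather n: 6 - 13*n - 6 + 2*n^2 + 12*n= 2*n^2 - n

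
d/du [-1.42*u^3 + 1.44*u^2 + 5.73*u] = -4.26*u^2 + 2.88*u + 5.73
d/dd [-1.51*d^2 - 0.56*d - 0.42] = -3.02*d - 0.56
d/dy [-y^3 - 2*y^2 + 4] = y*(-3*y - 4)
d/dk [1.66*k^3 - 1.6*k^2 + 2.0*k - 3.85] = 4.98*k^2 - 3.2*k + 2.0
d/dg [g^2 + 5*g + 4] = 2*g + 5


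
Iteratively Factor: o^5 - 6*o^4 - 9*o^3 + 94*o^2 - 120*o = (o - 2)*(o^4 - 4*o^3 - 17*o^2 + 60*o) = o*(o - 2)*(o^3 - 4*o^2 - 17*o + 60) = o*(o - 2)*(o + 4)*(o^2 - 8*o + 15) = o*(o - 5)*(o - 2)*(o + 4)*(o - 3)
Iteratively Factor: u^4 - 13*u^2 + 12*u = (u + 4)*(u^3 - 4*u^2 + 3*u) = (u - 1)*(u + 4)*(u^2 - 3*u) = (u - 3)*(u - 1)*(u + 4)*(u)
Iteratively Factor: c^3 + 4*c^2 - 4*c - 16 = (c - 2)*(c^2 + 6*c + 8) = (c - 2)*(c + 4)*(c + 2)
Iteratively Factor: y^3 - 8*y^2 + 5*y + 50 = (y - 5)*(y^2 - 3*y - 10) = (y - 5)^2*(y + 2)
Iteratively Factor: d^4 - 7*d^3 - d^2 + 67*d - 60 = (d - 5)*(d^3 - 2*d^2 - 11*d + 12) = (d - 5)*(d - 4)*(d^2 + 2*d - 3) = (d - 5)*(d - 4)*(d + 3)*(d - 1)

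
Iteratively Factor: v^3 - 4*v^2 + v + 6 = (v + 1)*(v^2 - 5*v + 6) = (v - 2)*(v + 1)*(v - 3)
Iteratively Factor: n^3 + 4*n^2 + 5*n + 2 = (n + 1)*(n^2 + 3*n + 2) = (n + 1)^2*(n + 2)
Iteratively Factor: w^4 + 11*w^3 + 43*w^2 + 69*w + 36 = (w + 4)*(w^3 + 7*w^2 + 15*w + 9) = (w + 3)*(w + 4)*(w^2 + 4*w + 3) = (w + 3)^2*(w + 4)*(w + 1)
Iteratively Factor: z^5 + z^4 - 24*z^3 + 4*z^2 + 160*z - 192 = (z - 2)*(z^4 + 3*z^3 - 18*z^2 - 32*z + 96) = (z - 2)^2*(z^3 + 5*z^2 - 8*z - 48) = (z - 2)^2*(z + 4)*(z^2 + z - 12) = (z - 3)*(z - 2)^2*(z + 4)*(z + 4)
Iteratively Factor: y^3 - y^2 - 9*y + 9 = (y - 3)*(y^2 + 2*y - 3) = (y - 3)*(y + 3)*(y - 1)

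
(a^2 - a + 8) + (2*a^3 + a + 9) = 2*a^3 + a^2 + 17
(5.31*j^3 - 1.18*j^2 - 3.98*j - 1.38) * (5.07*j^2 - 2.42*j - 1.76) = 26.9217*j^5 - 18.8328*j^4 - 26.6686*j^3 + 4.7118*j^2 + 10.3444*j + 2.4288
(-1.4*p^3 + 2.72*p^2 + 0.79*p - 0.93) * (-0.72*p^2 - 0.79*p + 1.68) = 1.008*p^5 - 0.8524*p^4 - 5.0696*p^3 + 4.6151*p^2 + 2.0619*p - 1.5624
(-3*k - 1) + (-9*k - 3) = -12*k - 4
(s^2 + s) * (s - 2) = s^3 - s^2 - 2*s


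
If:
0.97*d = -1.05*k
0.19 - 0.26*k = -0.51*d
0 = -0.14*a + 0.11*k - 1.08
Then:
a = -7.53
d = -0.25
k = 0.23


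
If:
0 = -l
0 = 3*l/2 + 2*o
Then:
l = 0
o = 0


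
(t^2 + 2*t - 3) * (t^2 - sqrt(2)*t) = t^4 - sqrt(2)*t^3 + 2*t^3 - 3*t^2 - 2*sqrt(2)*t^2 + 3*sqrt(2)*t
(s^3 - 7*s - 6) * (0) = 0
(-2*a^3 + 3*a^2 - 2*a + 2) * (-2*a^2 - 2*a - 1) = 4*a^5 - 2*a^4 - 3*a^2 - 2*a - 2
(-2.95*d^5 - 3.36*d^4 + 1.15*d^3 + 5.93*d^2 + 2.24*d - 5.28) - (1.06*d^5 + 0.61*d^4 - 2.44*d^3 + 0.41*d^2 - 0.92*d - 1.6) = -4.01*d^5 - 3.97*d^4 + 3.59*d^3 + 5.52*d^2 + 3.16*d - 3.68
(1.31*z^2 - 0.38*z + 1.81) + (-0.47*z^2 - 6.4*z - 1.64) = 0.84*z^2 - 6.78*z + 0.17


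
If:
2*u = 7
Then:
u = 7/2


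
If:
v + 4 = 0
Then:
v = -4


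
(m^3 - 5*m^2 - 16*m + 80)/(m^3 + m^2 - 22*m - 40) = (m - 4)/(m + 2)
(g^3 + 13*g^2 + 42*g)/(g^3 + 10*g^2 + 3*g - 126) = g/(g - 3)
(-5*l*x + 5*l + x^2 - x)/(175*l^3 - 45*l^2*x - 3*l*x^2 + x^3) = (x - 1)/(-35*l^2 + 2*l*x + x^2)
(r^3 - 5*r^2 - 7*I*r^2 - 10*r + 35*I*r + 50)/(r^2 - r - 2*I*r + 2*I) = (r^2 - 5*r*(1 + I) + 25*I)/(r - 1)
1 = 1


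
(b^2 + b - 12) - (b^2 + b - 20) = 8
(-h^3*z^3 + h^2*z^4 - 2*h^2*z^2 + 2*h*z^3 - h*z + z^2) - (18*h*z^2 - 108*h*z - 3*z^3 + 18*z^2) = -h^3*z^3 + h^2*z^4 - 2*h^2*z^2 + 2*h*z^3 - 18*h*z^2 + 107*h*z + 3*z^3 - 17*z^2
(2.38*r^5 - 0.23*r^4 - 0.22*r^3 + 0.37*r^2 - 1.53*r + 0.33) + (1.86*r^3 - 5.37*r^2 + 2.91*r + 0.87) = 2.38*r^5 - 0.23*r^4 + 1.64*r^3 - 5.0*r^2 + 1.38*r + 1.2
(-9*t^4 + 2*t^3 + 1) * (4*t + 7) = -36*t^5 - 55*t^4 + 14*t^3 + 4*t + 7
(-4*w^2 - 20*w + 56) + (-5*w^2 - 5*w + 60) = -9*w^2 - 25*w + 116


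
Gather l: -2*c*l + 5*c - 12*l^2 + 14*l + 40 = 5*c - 12*l^2 + l*(14 - 2*c) + 40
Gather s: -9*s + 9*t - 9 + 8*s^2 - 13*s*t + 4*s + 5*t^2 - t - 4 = 8*s^2 + s*(-13*t - 5) + 5*t^2 + 8*t - 13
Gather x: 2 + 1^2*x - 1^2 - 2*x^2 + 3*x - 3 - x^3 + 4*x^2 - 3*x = -x^3 + 2*x^2 + x - 2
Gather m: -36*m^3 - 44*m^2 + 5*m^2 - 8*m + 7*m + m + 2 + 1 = -36*m^3 - 39*m^2 + 3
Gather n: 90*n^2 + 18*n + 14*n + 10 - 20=90*n^2 + 32*n - 10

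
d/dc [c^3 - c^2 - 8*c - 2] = 3*c^2 - 2*c - 8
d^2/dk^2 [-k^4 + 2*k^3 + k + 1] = 12*k*(1 - k)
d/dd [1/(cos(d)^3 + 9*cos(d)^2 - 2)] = 3*(cos(d) + 6)*sin(d)*cos(d)/(cos(d)^3 + 9*cos(d)^2 - 2)^2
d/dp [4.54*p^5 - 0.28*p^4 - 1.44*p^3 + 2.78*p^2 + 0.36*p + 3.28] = 22.7*p^4 - 1.12*p^3 - 4.32*p^2 + 5.56*p + 0.36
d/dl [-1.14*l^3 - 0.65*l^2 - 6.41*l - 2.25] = -3.42*l^2 - 1.3*l - 6.41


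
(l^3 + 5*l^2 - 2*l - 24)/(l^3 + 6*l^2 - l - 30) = (l + 4)/(l + 5)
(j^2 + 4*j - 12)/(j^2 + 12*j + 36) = (j - 2)/(j + 6)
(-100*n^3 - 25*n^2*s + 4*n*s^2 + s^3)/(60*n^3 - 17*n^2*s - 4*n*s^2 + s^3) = (5*n + s)/(-3*n + s)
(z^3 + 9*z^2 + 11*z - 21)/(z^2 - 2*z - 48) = (-z^3 - 9*z^2 - 11*z + 21)/(-z^2 + 2*z + 48)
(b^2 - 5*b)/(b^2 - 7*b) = (b - 5)/(b - 7)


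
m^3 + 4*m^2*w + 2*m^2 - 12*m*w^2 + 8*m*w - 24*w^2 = (m + 2)*(m - 2*w)*(m + 6*w)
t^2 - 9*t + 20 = (t - 5)*(t - 4)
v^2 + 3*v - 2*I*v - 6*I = (v + 3)*(v - 2*I)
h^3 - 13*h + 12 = (h - 3)*(h - 1)*(h + 4)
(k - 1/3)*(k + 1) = k^2 + 2*k/3 - 1/3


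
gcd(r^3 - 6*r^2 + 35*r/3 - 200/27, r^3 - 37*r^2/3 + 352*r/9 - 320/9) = r^2 - 13*r/3 + 40/9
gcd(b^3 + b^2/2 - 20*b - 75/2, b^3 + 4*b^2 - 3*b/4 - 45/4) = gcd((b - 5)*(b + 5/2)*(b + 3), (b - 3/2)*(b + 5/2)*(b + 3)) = b^2 + 11*b/2 + 15/2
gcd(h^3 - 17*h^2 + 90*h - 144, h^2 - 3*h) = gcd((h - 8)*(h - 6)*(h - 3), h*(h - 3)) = h - 3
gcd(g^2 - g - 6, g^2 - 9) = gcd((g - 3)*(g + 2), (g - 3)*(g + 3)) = g - 3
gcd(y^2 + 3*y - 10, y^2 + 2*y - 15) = y + 5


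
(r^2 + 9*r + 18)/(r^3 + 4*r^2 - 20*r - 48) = (r + 3)/(r^2 - 2*r - 8)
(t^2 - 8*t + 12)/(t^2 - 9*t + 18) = (t - 2)/(t - 3)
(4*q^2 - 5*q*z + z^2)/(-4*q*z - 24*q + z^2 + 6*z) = (-q + z)/(z + 6)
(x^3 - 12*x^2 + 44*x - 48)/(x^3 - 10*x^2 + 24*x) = (x - 2)/x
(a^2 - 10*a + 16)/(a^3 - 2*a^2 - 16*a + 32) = (a - 8)/(a^2 - 16)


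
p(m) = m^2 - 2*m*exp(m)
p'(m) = -2*m*exp(m) + 2*m - 2*exp(m)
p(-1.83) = 3.94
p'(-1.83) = -3.39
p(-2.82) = 8.29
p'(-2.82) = -5.42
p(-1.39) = 2.62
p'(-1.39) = -2.59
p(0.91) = -3.69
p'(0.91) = -7.67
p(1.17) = -6.17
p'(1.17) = -11.64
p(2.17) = -33.30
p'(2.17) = -51.19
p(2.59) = -62.34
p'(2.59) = -90.53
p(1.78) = -17.94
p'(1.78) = -29.41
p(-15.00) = 225.00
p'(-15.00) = -30.00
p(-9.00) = 81.00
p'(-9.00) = -18.00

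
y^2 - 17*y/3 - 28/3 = (y - 7)*(y + 4/3)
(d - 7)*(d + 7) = d^2 - 49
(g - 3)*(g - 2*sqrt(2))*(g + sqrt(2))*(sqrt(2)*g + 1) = sqrt(2)*g^4 - 3*sqrt(2)*g^3 - g^3 - 5*sqrt(2)*g^2 + 3*g^2 - 4*g + 15*sqrt(2)*g + 12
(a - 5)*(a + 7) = a^2 + 2*a - 35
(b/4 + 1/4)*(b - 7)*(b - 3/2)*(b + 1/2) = b^4/4 - 7*b^3/4 - 7*b^2/16 + 23*b/8 + 21/16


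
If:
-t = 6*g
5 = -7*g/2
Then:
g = -10/7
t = 60/7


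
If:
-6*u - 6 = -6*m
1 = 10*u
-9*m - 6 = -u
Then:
No Solution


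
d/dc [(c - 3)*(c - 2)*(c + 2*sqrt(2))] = 3*c^2 - 10*c + 4*sqrt(2)*c - 10*sqrt(2) + 6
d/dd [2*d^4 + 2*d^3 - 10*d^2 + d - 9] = 8*d^3 + 6*d^2 - 20*d + 1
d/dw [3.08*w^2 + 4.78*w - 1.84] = 6.16*w + 4.78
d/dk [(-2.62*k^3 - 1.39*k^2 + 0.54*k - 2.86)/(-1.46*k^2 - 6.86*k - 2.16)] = (3.8252*k^4 + 35.9464*k^3 + 27.3014*k^2 - 2.3464*k - 20.786)/(2.1316*k^4 + 20.0312*k^3 + 53.3668*k^2 + 29.6352*k + 4.6656)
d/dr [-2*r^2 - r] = -4*r - 1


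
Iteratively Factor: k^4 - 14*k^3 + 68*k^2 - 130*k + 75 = (k - 3)*(k^3 - 11*k^2 + 35*k - 25) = (k - 5)*(k - 3)*(k^2 - 6*k + 5) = (k - 5)^2*(k - 3)*(k - 1)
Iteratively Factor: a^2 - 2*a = (a)*(a - 2)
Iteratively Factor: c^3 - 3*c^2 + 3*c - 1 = (c - 1)*(c^2 - 2*c + 1) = (c - 1)^2*(c - 1)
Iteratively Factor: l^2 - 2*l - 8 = (l + 2)*(l - 4)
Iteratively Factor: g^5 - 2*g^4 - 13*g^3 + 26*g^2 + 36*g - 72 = (g + 3)*(g^4 - 5*g^3 + 2*g^2 + 20*g - 24) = (g - 3)*(g + 3)*(g^3 - 2*g^2 - 4*g + 8) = (g - 3)*(g + 2)*(g + 3)*(g^2 - 4*g + 4) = (g - 3)*(g - 2)*(g + 2)*(g + 3)*(g - 2)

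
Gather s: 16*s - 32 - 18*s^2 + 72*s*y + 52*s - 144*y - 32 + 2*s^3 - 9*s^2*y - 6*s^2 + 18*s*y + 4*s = 2*s^3 + s^2*(-9*y - 24) + s*(90*y + 72) - 144*y - 64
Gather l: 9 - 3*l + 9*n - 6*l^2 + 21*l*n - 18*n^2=-6*l^2 + l*(21*n - 3) - 18*n^2 + 9*n + 9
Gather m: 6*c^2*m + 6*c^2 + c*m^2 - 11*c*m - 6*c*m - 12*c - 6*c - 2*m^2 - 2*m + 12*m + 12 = 6*c^2 - 18*c + m^2*(c - 2) + m*(6*c^2 - 17*c + 10) + 12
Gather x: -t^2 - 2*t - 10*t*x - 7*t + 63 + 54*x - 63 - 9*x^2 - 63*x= -t^2 - 9*t - 9*x^2 + x*(-10*t - 9)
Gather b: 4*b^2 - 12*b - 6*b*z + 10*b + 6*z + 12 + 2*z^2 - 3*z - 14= 4*b^2 + b*(-6*z - 2) + 2*z^2 + 3*z - 2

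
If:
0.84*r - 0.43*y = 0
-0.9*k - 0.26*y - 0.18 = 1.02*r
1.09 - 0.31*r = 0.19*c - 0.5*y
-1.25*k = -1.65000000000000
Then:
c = 2.59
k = 1.32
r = -0.90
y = -1.75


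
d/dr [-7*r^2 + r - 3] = 1 - 14*r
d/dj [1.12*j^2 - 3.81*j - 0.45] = 2.24*j - 3.81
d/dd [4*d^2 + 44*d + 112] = 8*d + 44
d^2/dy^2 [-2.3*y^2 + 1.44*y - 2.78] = -4.60000000000000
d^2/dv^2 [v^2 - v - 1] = 2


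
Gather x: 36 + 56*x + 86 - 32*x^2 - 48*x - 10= -32*x^2 + 8*x + 112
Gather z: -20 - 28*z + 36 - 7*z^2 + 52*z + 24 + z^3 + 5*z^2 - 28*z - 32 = z^3 - 2*z^2 - 4*z + 8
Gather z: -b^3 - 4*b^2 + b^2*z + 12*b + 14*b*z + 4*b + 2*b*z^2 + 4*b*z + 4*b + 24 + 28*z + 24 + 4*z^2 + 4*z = -b^3 - 4*b^2 + 20*b + z^2*(2*b + 4) + z*(b^2 + 18*b + 32) + 48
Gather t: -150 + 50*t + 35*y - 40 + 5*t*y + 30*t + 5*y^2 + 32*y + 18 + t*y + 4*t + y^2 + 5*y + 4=t*(6*y + 84) + 6*y^2 + 72*y - 168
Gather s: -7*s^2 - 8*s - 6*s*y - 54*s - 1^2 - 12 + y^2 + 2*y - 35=-7*s^2 + s*(-6*y - 62) + y^2 + 2*y - 48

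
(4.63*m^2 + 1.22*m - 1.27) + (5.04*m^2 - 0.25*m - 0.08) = 9.67*m^2 + 0.97*m - 1.35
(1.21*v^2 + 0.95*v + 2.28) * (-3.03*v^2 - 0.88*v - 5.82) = -3.6663*v^4 - 3.9433*v^3 - 14.7866*v^2 - 7.5354*v - 13.2696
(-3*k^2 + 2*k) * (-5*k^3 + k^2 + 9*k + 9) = 15*k^5 - 13*k^4 - 25*k^3 - 9*k^2 + 18*k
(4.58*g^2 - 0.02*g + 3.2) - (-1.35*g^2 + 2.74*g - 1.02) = 5.93*g^2 - 2.76*g + 4.22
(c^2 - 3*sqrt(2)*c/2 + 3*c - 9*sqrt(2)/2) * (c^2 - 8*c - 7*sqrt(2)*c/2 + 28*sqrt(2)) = c^4 - 5*sqrt(2)*c^3 - 5*c^3 - 27*c^2/2 + 25*sqrt(2)*c^2 - 105*c/2 + 120*sqrt(2)*c - 252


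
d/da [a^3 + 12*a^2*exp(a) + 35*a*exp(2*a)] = 12*a^2*exp(a) + 3*a^2 + 70*a*exp(2*a) + 24*a*exp(a) + 35*exp(2*a)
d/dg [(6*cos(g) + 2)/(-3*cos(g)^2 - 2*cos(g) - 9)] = 2*(9*sin(g)^2 - 6*cos(g) + 16)*sin(g)/(3*cos(g)^2 + 2*cos(g) + 9)^2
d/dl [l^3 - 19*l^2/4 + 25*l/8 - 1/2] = 3*l^2 - 19*l/2 + 25/8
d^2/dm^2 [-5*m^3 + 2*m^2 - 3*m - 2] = 4 - 30*m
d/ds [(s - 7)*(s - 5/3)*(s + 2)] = 3*s^2 - 40*s/3 - 17/3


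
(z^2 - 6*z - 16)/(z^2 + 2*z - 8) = (z^2 - 6*z - 16)/(z^2 + 2*z - 8)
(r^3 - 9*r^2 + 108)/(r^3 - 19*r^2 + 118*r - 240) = (r^2 - 3*r - 18)/(r^2 - 13*r + 40)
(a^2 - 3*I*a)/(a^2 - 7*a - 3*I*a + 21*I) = a/(a - 7)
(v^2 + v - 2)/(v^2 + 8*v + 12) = (v - 1)/(v + 6)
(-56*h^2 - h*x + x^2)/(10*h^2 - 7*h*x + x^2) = (-56*h^2 - h*x + x^2)/(10*h^2 - 7*h*x + x^2)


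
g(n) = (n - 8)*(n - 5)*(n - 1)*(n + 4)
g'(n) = (n - 8)*(n - 5)*(n - 1) + (n - 8)*(n - 5)*(n + 4) + (n - 8)*(n - 1)*(n + 4) + (n - 5)*(n - 1)*(n + 4)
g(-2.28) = -422.21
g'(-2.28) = -17.68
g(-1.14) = -343.47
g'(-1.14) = 133.93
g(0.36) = -98.92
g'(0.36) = 166.14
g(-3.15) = -320.55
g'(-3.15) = -231.80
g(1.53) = 65.80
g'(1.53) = 106.92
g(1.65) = 78.12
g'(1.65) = 98.39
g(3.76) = 112.61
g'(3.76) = -62.06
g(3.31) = 133.84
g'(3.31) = -31.48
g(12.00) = 4928.00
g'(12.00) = 2692.00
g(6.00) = -100.00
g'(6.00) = -80.00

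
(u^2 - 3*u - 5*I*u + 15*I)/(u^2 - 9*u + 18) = (u - 5*I)/(u - 6)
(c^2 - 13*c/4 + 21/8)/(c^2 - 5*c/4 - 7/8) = (2*c - 3)/(2*c + 1)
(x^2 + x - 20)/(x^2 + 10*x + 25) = (x - 4)/(x + 5)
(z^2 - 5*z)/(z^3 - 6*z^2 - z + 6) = z*(z - 5)/(z^3 - 6*z^2 - z + 6)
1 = 1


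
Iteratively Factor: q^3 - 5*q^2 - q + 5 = (q - 5)*(q^2 - 1) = (q - 5)*(q - 1)*(q + 1)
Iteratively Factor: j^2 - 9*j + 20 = (j - 4)*(j - 5)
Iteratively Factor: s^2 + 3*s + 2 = (s + 1)*(s + 2)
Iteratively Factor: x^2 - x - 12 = (x + 3)*(x - 4)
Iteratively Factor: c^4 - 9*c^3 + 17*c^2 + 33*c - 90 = (c + 2)*(c^3 - 11*c^2 + 39*c - 45) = (c - 3)*(c + 2)*(c^2 - 8*c + 15) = (c - 5)*(c - 3)*(c + 2)*(c - 3)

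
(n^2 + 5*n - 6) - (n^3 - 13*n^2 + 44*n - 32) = -n^3 + 14*n^2 - 39*n + 26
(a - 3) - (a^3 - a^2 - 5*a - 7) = -a^3 + a^2 + 6*a + 4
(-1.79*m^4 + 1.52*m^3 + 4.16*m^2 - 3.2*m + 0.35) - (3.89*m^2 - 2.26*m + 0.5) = -1.79*m^4 + 1.52*m^3 + 0.27*m^2 - 0.94*m - 0.15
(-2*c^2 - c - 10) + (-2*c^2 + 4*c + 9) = -4*c^2 + 3*c - 1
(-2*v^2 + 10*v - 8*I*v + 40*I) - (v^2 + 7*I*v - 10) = -3*v^2 + 10*v - 15*I*v + 10 + 40*I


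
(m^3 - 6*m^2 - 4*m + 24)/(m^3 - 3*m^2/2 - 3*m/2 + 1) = 2*(m^2 - 4*m - 12)/(2*m^2 + m - 1)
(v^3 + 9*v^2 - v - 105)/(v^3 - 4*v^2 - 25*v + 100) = (v^2 + 4*v - 21)/(v^2 - 9*v + 20)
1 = 1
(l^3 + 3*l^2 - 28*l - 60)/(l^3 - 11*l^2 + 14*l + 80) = (l + 6)/(l - 8)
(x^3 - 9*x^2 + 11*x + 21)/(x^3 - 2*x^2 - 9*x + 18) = (x^2 - 6*x - 7)/(x^2 + x - 6)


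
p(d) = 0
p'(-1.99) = 0.00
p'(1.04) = 0.00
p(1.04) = 0.00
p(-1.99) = 0.00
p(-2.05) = 0.00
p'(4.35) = 0.00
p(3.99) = 0.00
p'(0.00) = 0.00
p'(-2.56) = 0.00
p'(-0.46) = 0.00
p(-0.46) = 0.00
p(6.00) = 0.00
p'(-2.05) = 0.00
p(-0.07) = 0.00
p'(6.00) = 0.00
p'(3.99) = 0.00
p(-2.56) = 0.00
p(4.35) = 0.00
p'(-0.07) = 0.00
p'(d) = 0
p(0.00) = 0.00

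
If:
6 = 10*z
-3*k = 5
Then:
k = -5/3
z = 3/5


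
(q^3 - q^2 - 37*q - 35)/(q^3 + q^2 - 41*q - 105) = (q + 1)/(q + 3)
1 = 1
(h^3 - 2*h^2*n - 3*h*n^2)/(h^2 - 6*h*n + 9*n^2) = h*(h + n)/(h - 3*n)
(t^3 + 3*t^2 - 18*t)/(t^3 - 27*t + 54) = t/(t - 3)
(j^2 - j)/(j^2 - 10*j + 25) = j*(j - 1)/(j^2 - 10*j + 25)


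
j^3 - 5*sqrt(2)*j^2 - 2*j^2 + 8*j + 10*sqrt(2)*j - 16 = (j - 2)*(j - 4*sqrt(2))*(j - sqrt(2))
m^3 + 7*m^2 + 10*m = m*(m + 2)*(m + 5)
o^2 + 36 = (o - 6*I)*(o + 6*I)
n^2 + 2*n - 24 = (n - 4)*(n + 6)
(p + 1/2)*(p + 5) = p^2 + 11*p/2 + 5/2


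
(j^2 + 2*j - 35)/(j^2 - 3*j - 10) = (j + 7)/(j + 2)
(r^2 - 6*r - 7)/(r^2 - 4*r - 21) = (r + 1)/(r + 3)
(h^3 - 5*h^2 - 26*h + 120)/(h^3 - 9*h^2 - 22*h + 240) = (h - 4)/(h - 8)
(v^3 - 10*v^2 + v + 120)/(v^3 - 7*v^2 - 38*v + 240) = (v + 3)/(v + 6)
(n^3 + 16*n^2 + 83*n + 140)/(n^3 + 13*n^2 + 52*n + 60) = (n^2 + 11*n + 28)/(n^2 + 8*n + 12)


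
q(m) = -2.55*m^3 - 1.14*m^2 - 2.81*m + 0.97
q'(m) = -7.65*m^2 - 2.28*m - 2.81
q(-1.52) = 11.56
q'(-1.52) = -17.02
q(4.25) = -227.32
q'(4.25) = -150.68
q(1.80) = -22.65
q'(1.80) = -31.70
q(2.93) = -81.19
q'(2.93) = -75.16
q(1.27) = -9.66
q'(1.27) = -18.04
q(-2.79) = 55.32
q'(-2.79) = -56.00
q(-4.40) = 208.48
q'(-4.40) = -140.88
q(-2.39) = 35.99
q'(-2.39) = -41.06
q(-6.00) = 527.59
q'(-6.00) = -264.53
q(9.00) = -1975.61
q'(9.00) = -642.98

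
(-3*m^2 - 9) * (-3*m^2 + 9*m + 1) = 9*m^4 - 27*m^3 + 24*m^2 - 81*m - 9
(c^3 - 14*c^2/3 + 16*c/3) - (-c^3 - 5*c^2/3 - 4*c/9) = 2*c^3 - 3*c^2 + 52*c/9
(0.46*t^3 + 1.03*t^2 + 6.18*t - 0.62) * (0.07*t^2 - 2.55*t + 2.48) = 0.0322*t^5 - 1.1009*t^4 - 1.0531*t^3 - 13.248*t^2 + 16.9074*t - 1.5376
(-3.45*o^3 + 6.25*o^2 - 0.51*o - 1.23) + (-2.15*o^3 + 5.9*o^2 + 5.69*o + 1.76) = -5.6*o^3 + 12.15*o^2 + 5.18*o + 0.53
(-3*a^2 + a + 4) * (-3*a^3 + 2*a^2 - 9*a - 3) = 9*a^5 - 9*a^4 + 17*a^3 + 8*a^2 - 39*a - 12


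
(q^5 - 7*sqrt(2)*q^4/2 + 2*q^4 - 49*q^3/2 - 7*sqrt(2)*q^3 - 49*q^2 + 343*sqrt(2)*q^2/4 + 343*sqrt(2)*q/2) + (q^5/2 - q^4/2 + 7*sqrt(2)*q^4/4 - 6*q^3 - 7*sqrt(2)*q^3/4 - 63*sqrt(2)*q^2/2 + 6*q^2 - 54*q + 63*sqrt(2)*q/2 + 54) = 3*q^5/2 - 7*sqrt(2)*q^4/4 + 3*q^4/2 - 61*q^3/2 - 35*sqrt(2)*q^3/4 - 43*q^2 + 217*sqrt(2)*q^2/4 - 54*q + 203*sqrt(2)*q + 54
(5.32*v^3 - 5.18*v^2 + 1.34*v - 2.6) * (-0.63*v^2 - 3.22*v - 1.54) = -3.3516*v^5 - 13.867*v^4 + 7.6426*v^3 + 5.3004*v^2 + 6.3084*v + 4.004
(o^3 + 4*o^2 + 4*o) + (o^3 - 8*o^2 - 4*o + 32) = 2*o^3 - 4*o^2 + 32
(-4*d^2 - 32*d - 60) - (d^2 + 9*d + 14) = -5*d^2 - 41*d - 74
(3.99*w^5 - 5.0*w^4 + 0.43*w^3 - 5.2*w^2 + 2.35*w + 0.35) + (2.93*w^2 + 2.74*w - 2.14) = 3.99*w^5 - 5.0*w^4 + 0.43*w^3 - 2.27*w^2 + 5.09*w - 1.79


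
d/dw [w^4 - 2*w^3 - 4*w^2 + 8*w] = 4*w^3 - 6*w^2 - 8*w + 8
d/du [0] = 0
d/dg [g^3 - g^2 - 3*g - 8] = 3*g^2 - 2*g - 3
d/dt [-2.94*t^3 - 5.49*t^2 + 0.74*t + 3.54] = -8.82*t^2 - 10.98*t + 0.74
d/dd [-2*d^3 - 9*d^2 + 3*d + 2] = -6*d^2 - 18*d + 3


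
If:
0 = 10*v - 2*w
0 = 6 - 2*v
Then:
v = 3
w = 15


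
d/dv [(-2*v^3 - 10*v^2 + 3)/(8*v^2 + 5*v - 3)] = (-16*v^4 - 20*v^3 - 32*v^2 + 12*v - 15)/(64*v^4 + 80*v^3 - 23*v^2 - 30*v + 9)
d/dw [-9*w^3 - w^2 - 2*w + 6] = -27*w^2 - 2*w - 2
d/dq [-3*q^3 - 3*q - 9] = -9*q^2 - 3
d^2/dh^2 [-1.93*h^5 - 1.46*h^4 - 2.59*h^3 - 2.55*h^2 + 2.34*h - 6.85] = -38.6*h^3 - 17.52*h^2 - 15.54*h - 5.1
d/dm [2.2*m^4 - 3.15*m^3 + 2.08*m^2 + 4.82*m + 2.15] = 8.8*m^3 - 9.45*m^2 + 4.16*m + 4.82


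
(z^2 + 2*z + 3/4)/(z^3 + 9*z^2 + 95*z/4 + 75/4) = (2*z + 1)/(2*z^2 + 15*z + 25)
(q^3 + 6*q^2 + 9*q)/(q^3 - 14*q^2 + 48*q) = (q^2 + 6*q + 9)/(q^2 - 14*q + 48)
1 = 1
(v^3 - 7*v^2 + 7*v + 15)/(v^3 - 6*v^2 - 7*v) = (v^2 - 8*v + 15)/(v*(v - 7))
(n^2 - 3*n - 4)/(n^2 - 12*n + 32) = (n + 1)/(n - 8)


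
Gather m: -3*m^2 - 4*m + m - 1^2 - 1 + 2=-3*m^2 - 3*m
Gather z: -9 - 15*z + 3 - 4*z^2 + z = -4*z^2 - 14*z - 6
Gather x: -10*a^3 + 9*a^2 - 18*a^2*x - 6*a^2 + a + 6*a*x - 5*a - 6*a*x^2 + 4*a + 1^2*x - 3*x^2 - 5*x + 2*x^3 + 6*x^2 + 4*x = -10*a^3 + 3*a^2 + 2*x^3 + x^2*(3 - 6*a) + x*(-18*a^2 + 6*a)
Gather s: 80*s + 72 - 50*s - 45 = 30*s + 27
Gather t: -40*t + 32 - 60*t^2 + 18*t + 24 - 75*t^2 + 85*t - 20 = -135*t^2 + 63*t + 36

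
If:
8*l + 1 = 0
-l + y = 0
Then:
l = -1/8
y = -1/8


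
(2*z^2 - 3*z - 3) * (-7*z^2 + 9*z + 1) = -14*z^4 + 39*z^3 - 4*z^2 - 30*z - 3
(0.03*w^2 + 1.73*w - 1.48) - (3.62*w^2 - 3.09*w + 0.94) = -3.59*w^2 + 4.82*w - 2.42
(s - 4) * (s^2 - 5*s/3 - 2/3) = s^3 - 17*s^2/3 + 6*s + 8/3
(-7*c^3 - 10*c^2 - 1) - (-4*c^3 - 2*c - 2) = -3*c^3 - 10*c^2 + 2*c + 1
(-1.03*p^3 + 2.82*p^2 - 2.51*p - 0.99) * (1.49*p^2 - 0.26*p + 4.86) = -1.5347*p^5 + 4.4696*p^4 - 9.4789*p^3 + 12.8827*p^2 - 11.9412*p - 4.8114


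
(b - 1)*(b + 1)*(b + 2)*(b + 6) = b^4 + 8*b^3 + 11*b^2 - 8*b - 12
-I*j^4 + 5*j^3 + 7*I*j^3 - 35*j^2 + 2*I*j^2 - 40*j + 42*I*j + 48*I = (j - 8)*(j - I)*(j + 6*I)*(-I*j - I)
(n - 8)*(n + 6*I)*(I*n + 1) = I*n^3 - 5*n^2 - 8*I*n^2 + 40*n + 6*I*n - 48*I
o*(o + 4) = o^2 + 4*o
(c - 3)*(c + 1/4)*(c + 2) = c^3 - 3*c^2/4 - 25*c/4 - 3/2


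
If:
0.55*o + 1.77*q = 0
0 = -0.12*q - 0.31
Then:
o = 8.31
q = -2.58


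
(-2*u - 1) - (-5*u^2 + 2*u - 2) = 5*u^2 - 4*u + 1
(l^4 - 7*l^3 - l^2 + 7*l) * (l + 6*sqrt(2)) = l^5 - 7*l^4 + 6*sqrt(2)*l^4 - 42*sqrt(2)*l^3 - l^3 - 6*sqrt(2)*l^2 + 7*l^2 + 42*sqrt(2)*l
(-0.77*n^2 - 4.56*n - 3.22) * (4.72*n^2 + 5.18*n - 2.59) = -3.6344*n^4 - 25.5118*n^3 - 36.8249*n^2 - 4.8692*n + 8.3398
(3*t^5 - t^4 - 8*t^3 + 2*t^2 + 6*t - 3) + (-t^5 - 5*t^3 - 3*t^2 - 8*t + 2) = 2*t^5 - t^4 - 13*t^3 - t^2 - 2*t - 1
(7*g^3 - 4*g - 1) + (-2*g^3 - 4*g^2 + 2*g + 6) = 5*g^3 - 4*g^2 - 2*g + 5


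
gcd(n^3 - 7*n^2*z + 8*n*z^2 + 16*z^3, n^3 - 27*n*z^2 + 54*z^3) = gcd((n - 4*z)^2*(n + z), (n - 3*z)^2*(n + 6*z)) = 1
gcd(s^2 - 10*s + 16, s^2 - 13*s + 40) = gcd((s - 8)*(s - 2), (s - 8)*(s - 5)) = s - 8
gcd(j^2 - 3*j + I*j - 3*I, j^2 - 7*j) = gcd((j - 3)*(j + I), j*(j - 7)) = 1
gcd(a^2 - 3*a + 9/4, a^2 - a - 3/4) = a - 3/2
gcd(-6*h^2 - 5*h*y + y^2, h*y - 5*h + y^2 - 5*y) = h + y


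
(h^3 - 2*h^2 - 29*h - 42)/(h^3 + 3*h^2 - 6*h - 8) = (h^3 - 2*h^2 - 29*h - 42)/(h^3 + 3*h^2 - 6*h - 8)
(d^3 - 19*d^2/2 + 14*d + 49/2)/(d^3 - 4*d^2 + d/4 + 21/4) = 2*(d - 7)/(2*d - 3)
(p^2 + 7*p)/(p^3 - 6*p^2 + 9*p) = (p + 7)/(p^2 - 6*p + 9)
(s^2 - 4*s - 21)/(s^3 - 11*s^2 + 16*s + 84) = (s + 3)/(s^2 - 4*s - 12)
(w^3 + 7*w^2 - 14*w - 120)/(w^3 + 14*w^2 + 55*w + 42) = (w^2 + w - 20)/(w^2 + 8*w + 7)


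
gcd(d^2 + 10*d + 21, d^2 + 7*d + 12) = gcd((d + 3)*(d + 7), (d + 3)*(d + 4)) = d + 3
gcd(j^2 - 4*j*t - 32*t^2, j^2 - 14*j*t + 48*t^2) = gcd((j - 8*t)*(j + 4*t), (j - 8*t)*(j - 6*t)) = -j + 8*t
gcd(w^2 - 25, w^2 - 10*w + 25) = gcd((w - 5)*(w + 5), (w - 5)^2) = w - 5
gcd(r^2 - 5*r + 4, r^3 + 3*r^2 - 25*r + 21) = r - 1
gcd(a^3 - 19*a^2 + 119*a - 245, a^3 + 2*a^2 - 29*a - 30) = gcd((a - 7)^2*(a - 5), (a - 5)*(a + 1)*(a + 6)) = a - 5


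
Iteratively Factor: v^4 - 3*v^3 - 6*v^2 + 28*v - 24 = (v - 2)*(v^3 - v^2 - 8*v + 12) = (v - 2)*(v + 3)*(v^2 - 4*v + 4) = (v - 2)^2*(v + 3)*(v - 2)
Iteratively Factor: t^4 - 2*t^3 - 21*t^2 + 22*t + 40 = (t + 1)*(t^3 - 3*t^2 - 18*t + 40) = (t + 1)*(t + 4)*(t^2 - 7*t + 10) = (t - 5)*(t + 1)*(t + 4)*(t - 2)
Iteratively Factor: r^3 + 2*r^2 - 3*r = (r + 3)*(r^2 - r) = (r - 1)*(r + 3)*(r)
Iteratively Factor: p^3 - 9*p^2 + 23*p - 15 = (p - 5)*(p^2 - 4*p + 3) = (p - 5)*(p - 3)*(p - 1)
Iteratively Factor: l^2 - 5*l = (l - 5)*(l)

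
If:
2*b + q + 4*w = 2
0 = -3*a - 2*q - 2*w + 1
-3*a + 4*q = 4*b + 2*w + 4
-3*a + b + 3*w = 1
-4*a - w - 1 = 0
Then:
No Solution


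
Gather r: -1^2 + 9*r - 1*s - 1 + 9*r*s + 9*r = r*(9*s + 18) - s - 2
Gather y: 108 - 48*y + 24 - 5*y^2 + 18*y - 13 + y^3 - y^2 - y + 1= y^3 - 6*y^2 - 31*y + 120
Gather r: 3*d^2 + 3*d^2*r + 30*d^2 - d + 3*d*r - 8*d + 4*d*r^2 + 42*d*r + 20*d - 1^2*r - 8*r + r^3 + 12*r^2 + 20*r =33*d^2 + 11*d + r^3 + r^2*(4*d + 12) + r*(3*d^2 + 45*d + 11)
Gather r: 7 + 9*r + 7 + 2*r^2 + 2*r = 2*r^2 + 11*r + 14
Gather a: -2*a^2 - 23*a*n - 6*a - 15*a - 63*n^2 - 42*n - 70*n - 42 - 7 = -2*a^2 + a*(-23*n - 21) - 63*n^2 - 112*n - 49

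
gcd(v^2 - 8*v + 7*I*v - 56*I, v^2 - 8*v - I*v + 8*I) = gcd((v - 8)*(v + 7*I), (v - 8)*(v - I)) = v - 8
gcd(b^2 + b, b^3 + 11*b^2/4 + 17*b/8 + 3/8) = b + 1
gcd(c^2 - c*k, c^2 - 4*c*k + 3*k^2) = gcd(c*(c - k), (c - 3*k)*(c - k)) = c - k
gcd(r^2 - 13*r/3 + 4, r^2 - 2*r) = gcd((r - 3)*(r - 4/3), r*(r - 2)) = 1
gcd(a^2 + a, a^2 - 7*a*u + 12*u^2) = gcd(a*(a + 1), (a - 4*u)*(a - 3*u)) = 1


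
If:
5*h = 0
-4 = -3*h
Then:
No Solution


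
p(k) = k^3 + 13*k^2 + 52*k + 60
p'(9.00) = 529.00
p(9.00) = 2310.00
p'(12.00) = 796.00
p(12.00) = 4284.00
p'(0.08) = 54.10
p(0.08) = 64.24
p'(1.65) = 103.07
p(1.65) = 185.68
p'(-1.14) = 26.26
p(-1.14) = 16.13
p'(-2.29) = 8.19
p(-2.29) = -2.92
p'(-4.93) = -3.27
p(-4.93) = -0.22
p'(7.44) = 411.50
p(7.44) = 1578.31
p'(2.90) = 152.63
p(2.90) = 344.52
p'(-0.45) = 40.91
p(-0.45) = 39.14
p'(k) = 3*k^2 + 26*k + 52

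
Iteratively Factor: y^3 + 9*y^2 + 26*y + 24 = (y + 2)*(y^2 + 7*y + 12) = (y + 2)*(y + 4)*(y + 3)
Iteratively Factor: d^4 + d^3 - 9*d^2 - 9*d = (d - 3)*(d^3 + 4*d^2 + 3*d) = (d - 3)*(d + 3)*(d^2 + d) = d*(d - 3)*(d + 3)*(d + 1)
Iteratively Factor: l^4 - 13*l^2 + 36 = (l - 3)*(l^3 + 3*l^2 - 4*l - 12) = (l - 3)*(l + 3)*(l^2 - 4) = (l - 3)*(l + 2)*(l + 3)*(l - 2)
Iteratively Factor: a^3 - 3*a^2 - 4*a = (a - 4)*(a^2 + a) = (a - 4)*(a + 1)*(a)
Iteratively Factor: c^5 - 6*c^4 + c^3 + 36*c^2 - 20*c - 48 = (c - 3)*(c^4 - 3*c^3 - 8*c^2 + 12*c + 16) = (c - 4)*(c - 3)*(c^3 + c^2 - 4*c - 4) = (c - 4)*(c - 3)*(c - 2)*(c^2 + 3*c + 2) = (c - 4)*(c - 3)*(c - 2)*(c + 2)*(c + 1)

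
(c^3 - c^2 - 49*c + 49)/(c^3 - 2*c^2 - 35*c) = (c^2 + 6*c - 7)/(c*(c + 5))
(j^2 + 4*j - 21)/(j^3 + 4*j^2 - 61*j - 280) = (j - 3)/(j^2 - 3*j - 40)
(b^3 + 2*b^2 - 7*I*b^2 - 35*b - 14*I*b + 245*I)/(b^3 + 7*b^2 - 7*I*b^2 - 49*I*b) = (b - 5)/b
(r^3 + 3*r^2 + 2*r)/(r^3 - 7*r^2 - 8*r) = (r + 2)/(r - 8)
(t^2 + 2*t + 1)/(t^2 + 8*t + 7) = (t + 1)/(t + 7)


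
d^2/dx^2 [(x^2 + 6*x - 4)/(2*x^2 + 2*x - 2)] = (5*x^3 - 9*x^2 + 6*x - 1)/(x^6 + 3*x^5 - 5*x^3 + 3*x - 1)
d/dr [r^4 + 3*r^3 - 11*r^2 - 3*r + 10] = 4*r^3 + 9*r^2 - 22*r - 3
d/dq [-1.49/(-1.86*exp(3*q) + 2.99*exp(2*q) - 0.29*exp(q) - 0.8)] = (-8.3142*exp(2*q) + 8.9102*exp(q) - 0.4321)*exp(q)/(1.86*exp(3*q) - 2.99*exp(2*q) + 0.29*exp(q) + 0.8)^2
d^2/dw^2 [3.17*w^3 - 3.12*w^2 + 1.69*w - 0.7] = 19.02*w - 6.24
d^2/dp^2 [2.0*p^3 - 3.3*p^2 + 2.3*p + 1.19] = 12.0*p - 6.6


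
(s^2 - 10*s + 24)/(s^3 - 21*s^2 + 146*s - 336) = (s - 4)/(s^2 - 15*s + 56)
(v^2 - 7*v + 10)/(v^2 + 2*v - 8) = (v - 5)/(v + 4)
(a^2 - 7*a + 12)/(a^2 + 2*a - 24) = (a - 3)/(a + 6)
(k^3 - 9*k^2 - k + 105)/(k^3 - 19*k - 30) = (k - 7)/(k + 2)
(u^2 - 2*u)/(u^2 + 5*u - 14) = u/(u + 7)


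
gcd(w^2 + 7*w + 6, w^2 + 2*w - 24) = w + 6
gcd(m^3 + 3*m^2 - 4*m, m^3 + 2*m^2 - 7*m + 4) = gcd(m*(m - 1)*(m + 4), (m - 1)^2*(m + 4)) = m^2 + 3*m - 4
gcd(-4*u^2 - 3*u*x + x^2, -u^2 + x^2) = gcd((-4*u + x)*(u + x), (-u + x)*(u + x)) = u + x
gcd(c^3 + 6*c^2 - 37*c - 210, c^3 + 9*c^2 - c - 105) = c^2 + 12*c + 35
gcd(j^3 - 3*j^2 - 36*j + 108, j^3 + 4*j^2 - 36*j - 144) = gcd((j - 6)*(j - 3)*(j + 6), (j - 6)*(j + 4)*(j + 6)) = j^2 - 36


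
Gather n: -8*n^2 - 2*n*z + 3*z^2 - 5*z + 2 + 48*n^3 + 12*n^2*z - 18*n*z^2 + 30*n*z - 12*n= 48*n^3 + n^2*(12*z - 8) + n*(-18*z^2 + 28*z - 12) + 3*z^2 - 5*z + 2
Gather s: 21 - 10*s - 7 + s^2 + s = s^2 - 9*s + 14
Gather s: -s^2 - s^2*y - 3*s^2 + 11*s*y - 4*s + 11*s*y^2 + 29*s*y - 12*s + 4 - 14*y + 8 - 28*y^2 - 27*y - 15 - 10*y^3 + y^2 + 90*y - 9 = s^2*(-y - 4) + s*(11*y^2 + 40*y - 16) - 10*y^3 - 27*y^2 + 49*y - 12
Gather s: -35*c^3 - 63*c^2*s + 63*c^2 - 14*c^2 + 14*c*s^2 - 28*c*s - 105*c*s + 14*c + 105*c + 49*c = -35*c^3 + 49*c^2 + 14*c*s^2 + 168*c + s*(-63*c^2 - 133*c)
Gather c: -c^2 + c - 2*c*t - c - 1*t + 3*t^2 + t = -c^2 - 2*c*t + 3*t^2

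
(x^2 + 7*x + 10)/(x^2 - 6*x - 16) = (x + 5)/(x - 8)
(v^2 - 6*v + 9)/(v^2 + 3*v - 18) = (v - 3)/(v + 6)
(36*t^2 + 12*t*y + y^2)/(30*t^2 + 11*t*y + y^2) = (6*t + y)/(5*t + y)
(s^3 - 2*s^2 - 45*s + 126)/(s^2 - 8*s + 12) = (s^2 + 4*s - 21)/(s - 2)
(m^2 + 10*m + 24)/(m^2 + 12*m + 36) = (m + 4)/(m + 6)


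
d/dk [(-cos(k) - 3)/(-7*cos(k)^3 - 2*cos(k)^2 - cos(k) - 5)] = (45*cos(k) + 65*cos(2*k) + 7*cos(3*k) + 61)*sin(k)/(2*(7*cos(k)^3 + 2*cos(k)^2 + cos(k) + 5)^2)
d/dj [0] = 0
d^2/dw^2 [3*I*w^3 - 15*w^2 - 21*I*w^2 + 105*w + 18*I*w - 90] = 18*I*w - 30 - 42*I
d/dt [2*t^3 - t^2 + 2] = 2*t*(3*t - 1)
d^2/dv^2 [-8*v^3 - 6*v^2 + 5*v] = -48*v - 12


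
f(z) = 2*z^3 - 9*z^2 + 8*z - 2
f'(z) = 6*z^2 - 18*z + 8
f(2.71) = -6.61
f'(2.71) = 3.28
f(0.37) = -0.17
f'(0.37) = 2.16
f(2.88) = -5.83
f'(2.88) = 5.93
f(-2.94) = -154.14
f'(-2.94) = 112.78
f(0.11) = -1.23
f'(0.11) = 6.09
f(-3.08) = -170.45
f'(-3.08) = 120.36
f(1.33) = -2.57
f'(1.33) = -5.33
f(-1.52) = -41.98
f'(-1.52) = 49.22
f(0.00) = -2.00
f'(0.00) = 8.00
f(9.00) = 799.00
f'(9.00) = 332.00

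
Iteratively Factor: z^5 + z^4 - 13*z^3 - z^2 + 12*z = (z + 1)*(z^4 - 13*z^2 + 12*z) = z*(z + 1)*(z^3 - 13*z + 12) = z*(z - 1)*(z + 1)*(z^2 + z - 12) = z*(z - 1)*(z + 1)*(z + 4)*(z - 3)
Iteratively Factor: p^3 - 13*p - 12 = (p + 1)*(p^2 - p - 12) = (p + 1)*(p + 3)*(p - 4)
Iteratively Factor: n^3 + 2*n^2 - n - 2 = (n + 2)*(n^2 - 1) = (n - 1)*(n + 2)*(n + 1)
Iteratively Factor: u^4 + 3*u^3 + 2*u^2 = (u)*(u^3 + 3*u^2 + 2*u) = u^2*(u^2 + 3*u + 2) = u^2*(u + 1)*(u + 2)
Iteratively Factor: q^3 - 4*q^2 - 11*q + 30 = (q - 5)*(q^2 + q - 6) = (q - 5)*(q - 2)*(q + 3)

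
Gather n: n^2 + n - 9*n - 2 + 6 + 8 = n^2 - 8*n + 12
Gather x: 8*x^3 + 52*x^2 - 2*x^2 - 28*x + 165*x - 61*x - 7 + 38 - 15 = 8*x^3 + 50*x^2 + 76*x + 16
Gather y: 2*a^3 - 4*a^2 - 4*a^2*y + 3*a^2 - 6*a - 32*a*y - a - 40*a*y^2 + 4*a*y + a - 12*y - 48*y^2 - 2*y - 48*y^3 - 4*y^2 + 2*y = 2*a^3 - a^2 - 6*a - 48*y^3 + y^2*(-40*a - 52) + y*(-4*a^2 - 28*a - 12)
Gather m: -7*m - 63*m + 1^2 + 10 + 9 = 20 - 70*m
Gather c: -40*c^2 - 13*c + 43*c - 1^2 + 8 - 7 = -40*c^2 + 30*c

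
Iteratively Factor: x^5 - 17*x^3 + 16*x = (x - 1)*(x^4 + x^3 - 16*x^2 - 16*x) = (x - 4)*(x - 1)*(x^3 + 5*x^2 + 4*x) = (x - 4)*(x - 1)*(x + 1)*(x^2 + 4*x) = (x - 4)*(x - 1)*(x + 1)*(x + 4)*(x)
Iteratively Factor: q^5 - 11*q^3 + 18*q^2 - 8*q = (q - 1)*(q^4 + q^3 - 10*q^2 + 8*q) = (q - 1)^2*(q^3 + 2*q^2 - 8*q) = (q - 1)^2*(q + 4)*(q^2 - 2*q) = q*(q - 1)^2*(q + 4)*(q - 2)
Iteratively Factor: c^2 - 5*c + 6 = (c - 3)*(c - 2)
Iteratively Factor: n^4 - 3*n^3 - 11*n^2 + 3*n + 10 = (n - 1)*(n^3 - 2*n^2 - 13*n - 10) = (n - 1)*(n + 2)*(n^2 - 4*n - 5) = (n - 1)*(n + 1)*(n + 2)*(n - 5)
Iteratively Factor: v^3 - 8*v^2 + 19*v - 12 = (v - 4)*(v^2 - 4*v + 3) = (v - 4)*(v - 1)*(v - 3)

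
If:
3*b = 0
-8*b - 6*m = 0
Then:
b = 0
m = 0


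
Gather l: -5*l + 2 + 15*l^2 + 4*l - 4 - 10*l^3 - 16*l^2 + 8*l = -10*l^3 - l^2 + 7*l - 2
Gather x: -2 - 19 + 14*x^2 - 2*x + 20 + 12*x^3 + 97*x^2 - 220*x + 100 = 12*x^3 + 111*x^2 - 222*x + 99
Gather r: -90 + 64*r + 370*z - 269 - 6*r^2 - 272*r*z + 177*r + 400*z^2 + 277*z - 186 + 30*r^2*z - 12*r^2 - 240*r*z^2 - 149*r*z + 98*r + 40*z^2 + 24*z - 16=r^2*(30*z - 18) + r*(-240*z^2 - 421*z + 339) + 440*z^2 + 671*z - 561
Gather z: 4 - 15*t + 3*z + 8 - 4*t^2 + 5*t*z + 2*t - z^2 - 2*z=-4*t^2 - 13*t - z^2 + z*(5*t + 1) + 12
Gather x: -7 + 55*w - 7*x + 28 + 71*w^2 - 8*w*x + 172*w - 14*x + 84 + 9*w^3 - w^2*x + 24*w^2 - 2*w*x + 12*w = 9*w^3 + 95*w^2 + 239*w + x*(-w^2 - 10*w - 21) + 105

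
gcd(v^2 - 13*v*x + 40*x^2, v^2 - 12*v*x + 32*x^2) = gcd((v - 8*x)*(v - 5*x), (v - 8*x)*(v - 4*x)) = -v + 8*x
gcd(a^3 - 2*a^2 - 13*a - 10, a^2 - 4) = a + 2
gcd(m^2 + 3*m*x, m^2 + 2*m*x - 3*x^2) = m + 3*x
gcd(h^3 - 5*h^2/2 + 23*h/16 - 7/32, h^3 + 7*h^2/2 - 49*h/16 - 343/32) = h - 7/4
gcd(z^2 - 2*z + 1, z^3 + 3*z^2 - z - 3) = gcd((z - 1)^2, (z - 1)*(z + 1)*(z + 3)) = z - 1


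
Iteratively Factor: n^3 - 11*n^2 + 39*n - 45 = (n - 5)*(n^2 - 6*n + 9) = (n - 5)*(n - 3)*(n - 3)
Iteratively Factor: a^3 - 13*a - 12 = (a + 1)*(a^2 - a - 12) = (a - 4)*(a + 1)*(a + 3)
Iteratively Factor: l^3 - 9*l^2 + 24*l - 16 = (l - 1)*(l^2 - 8*l + 16) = (l - 4)*(l - 1)*(l - 4)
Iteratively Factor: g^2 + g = (g)*(g + 1)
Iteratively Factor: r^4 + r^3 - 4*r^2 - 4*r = (r + 2)*(r^3 - r^2 - 2*r) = (r + 1)*(r + 2)*(r^2 - 2*r) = r*(r + 1)*(r + 2)*(r - 2)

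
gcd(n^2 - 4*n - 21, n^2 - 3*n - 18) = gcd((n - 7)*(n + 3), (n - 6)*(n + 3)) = n + 3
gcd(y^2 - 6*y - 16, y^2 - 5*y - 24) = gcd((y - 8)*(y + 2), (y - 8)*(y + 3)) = y - 8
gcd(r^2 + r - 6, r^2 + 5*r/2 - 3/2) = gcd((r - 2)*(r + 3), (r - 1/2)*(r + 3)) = r + 3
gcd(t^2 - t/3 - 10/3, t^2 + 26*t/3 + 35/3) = t + 5/3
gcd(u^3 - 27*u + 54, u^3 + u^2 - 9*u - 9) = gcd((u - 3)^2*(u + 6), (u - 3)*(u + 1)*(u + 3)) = u - 3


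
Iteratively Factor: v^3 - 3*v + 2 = (v - 1)*(v^2 + v - 2) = (v - 1)^2*(v + 2)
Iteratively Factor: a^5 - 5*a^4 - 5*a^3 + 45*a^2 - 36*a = (a + 3)*(a^4 - 8*a^3 + 19*a^2 - 12*a) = (a - 1)*(a + 3)*(a^3 - 7*a^2 + 12*a) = a*(a - 1)*(a + 3)*(a^2 - 7*a + 12) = a*(a - 4)*(a - 1)*(a + 3)*(a - 3)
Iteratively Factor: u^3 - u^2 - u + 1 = (u + 1)*(u^2 - 2*u + 1) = (u - 1)*(u + 1)*(u - 1)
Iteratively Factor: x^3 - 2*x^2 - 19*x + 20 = (x - 5)*(x^2 + 3*x - 4) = (x - 5)*(x + 4)*(x - 1)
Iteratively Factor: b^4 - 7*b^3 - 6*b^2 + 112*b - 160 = (b - 5)*(b^3 - 2*b^2 - 16*b + 32) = (b - 5)*(b - 2)*(b^2 - 16) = (b - 5)*(b - 2)*(b + 4)*(b - 4)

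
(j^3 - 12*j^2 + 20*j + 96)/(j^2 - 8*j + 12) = (j^2 - 6*j - 16)/(j - 2)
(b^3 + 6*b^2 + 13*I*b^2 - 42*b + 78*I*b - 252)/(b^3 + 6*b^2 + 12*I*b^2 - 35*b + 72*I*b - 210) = (b + 6*I)/(b + 5*I)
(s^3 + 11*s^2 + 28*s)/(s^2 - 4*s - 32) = s*(s + 7)/(s - 8)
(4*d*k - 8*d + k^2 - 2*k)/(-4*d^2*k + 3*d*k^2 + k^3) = (2 - k)/(k*(d - k))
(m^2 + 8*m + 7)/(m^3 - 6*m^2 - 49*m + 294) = (m + 1)/(m^2 - 13*m + 42)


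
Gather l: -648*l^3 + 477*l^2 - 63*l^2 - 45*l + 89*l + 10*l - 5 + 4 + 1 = -648*l^3 + 414*l^2 + 54*l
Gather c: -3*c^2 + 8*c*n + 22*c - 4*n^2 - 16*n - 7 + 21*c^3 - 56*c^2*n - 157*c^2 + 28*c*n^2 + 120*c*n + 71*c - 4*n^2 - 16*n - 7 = 21*c^3 + c^2*(-56*n - 160) + c*(28*n^2 + 128*n + 93) - 8*n^2 - 32*n - 14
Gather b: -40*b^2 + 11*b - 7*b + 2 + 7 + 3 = -40*b^2 + 4*b + 12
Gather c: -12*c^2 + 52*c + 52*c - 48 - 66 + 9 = -12*c^2 + 104*c - 105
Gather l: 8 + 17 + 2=27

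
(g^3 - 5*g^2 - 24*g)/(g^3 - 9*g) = (g - 8)/(g - 3)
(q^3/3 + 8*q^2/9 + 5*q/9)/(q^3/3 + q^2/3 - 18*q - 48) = q*(3*q^2 + 8*q + 5)/(3*(q^3 + q^2 - 54*q - 144))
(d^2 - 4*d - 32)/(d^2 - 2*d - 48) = (d + 4)/(d + 6)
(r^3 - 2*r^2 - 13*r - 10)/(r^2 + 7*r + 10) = (r^2 - 4*r - 5)/(r + 5)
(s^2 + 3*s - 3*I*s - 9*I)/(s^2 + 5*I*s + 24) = (s + 3)/(s + 8*I)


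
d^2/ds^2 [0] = 0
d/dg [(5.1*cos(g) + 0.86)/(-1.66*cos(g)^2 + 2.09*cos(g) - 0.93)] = (-8.466*cos(g)^2 - 2.8552*cos(g) + 6.5404)*sin(g)/(2.7556*cos(g)^4 - 6.9388*cos(g)^3 + 7.4557*cos(g)^2 - 3.8874*cos(g) + 0.8649)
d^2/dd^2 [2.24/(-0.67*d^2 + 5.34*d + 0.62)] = (-2.011072*d^2 + 16.028544*d + 2.24*(1.34*d - 5.34)*(2.68*d - 10.68) + 1.860992)/(-0.67*d^2 + 5.34*d + 0.62)^3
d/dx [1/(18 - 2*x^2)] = x/(x^2 - 9)^2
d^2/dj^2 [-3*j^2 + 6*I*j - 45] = -6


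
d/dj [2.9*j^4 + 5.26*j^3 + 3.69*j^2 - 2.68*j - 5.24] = 11.6*j^3 + 15.78*j^2 + 7.38*j - 2.68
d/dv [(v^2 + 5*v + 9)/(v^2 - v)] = 3*(-2*v^2 - 6*v + 3)/(v^2*(v^2 - 2*v + 1))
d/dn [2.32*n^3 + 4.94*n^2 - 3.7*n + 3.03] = 6.96*n^2 + 9.88*n - 3.7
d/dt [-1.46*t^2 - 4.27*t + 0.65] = -2.92*t - 4.27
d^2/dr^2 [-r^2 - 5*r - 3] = -2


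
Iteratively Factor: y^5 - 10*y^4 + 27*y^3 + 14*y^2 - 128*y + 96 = (y - 1)*(y^4 - 9*y^3 + 18*y^2 + 32*y - 96) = (y - 4)*(y - 1)*(y^3 - 5*y^2 - 2*y + 24) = (y - 4)*(y - 3)*(y - 1)*(y^2 - 2*y - 8) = (y - 4)*(y - 3)*(y - 1)*(y + 2)*(y - 4)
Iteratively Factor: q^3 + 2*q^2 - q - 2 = (q - 1)*(q^2 + 3*q + 2) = (q - 1)*(q + 2)*(q + 1)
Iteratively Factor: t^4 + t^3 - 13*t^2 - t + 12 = (t + 4)*(t^3 - 3*t^2 - t + 3) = (t - 3)*(t + 4)*(t^2 - 1) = (t - 3)*(t - 1)*(t + 4)*(t + 1)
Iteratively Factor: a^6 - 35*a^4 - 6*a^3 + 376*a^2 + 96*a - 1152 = (a - 4)*(a^5 + 4*a^4 - 19*a^3 - 82*a^2 + 48*a + 288) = (a - 4)*(a + 4)*(a^4 - 19*a^2 - 6*a + 72) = (a - 4)^2*(a + 4)*(a^3 + 4*a^2 - 3*a - 18) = (a - 4)^2*(a + 3)*(a + 4)*(a^2 + a - 6) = (a - 4)^2*(a + 3)^2*(a + 4)*(a - 2)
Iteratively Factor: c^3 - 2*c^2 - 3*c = (c - 3)*(c^2 + c) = c*(c - 3)*(c + 1)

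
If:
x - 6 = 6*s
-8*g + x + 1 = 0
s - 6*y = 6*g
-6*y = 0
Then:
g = -1/4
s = -3/2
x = -3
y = 0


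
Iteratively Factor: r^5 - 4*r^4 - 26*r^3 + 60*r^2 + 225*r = (r - 5)*(r^4 + r^3 - 21*r^2 - 45*r) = (r - 5)*(r + 3)*(r^3 - 2*r^2 - 15*r) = r*(r - 5)*(r + 3)*(r^2 - 2*r - 15) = r*(r - 5)*(r + 3)^2*(r - 5)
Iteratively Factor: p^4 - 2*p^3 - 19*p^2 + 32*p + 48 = (p + 1)*(p^3 - 3*p^2 - 16*p + 48) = (p + 1)*(p + 4)*(p^2 - 7*p + 12) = (p - 3)*(p + 1)*(p + 4)*(p - 4)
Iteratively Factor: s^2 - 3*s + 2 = (s - 2)*(s - 1)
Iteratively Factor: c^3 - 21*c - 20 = (c + 4)*(c^2 - 4*c - 5) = (c + 1)*(c + 4)*(c - 5)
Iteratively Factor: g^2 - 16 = (g + 4)*(g - 4)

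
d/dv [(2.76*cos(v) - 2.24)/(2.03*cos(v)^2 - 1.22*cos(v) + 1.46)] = (5.6028*cos(v)^2 - 9.0944*cos(v) - 1.2968)*sin(v)/(4.1209*cos(v)^4 - 4.9532*cos(v)^3 + 7.416*cos(v)^2 - 3.5624*cos(v) + 2.1316)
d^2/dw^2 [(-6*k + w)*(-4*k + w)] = 2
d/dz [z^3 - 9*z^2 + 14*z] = 3*z^2 - 18*z + 14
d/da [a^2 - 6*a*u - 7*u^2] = 2*a - 6*u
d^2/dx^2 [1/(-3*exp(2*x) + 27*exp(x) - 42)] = (-2*(2*exp(x) - 9)^2*exp(x) + (4*exp(x) - 9)*(exp(2*x) - 9*exp(x) + 14))*exp(x)/(3*(exp(2*x) - 9*exp(x) + 14)^3)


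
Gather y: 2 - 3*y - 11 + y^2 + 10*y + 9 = y^2 + 7*y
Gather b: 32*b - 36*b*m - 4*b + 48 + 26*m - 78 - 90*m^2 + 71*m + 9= b*(28 - 36*m) - 90*m^2 + 97*m - 21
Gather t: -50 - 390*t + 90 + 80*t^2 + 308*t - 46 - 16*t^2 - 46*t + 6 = 64*t^2 - 128*t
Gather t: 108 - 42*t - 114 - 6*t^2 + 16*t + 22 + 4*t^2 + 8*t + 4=-2*t^2 - 18*t + 20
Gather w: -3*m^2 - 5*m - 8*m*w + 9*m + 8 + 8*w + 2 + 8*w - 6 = -3*m^2 + 4*m + w*(16 - 8*m) + 4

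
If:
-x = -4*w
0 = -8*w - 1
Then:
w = -1/8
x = -1/2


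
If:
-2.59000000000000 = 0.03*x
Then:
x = -86.33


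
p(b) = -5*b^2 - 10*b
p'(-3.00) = 20.00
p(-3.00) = -15.00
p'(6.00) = -70.00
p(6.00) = -240.00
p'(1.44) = -24.40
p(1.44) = -24.77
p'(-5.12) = 41.20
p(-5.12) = -79.87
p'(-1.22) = 2.20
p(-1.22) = 4.76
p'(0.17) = -11.70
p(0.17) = -1.84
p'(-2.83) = 18.30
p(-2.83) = -11.74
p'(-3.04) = 20.40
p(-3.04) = -15.81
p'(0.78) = -17.80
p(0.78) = -10.84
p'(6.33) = -73.30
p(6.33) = -263.64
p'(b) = -10*b - 10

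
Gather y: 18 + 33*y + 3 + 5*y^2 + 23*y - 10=5*y^2 + 56*y + 11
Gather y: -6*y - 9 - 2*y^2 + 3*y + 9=-2*y^2 - 3*y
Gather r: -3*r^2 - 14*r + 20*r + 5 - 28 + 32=-3*r^2 + 6*r + 9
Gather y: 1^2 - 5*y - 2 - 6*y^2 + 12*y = -6*y^2 + 7*y - 1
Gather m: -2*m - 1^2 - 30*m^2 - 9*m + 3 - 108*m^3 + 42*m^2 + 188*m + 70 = -108*m^3 + 12*m^2 + 177*m + 72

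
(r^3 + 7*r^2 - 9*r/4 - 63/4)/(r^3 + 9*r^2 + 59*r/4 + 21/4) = (2*r - 3)/(2*r + 1)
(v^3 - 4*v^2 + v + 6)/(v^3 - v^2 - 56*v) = (-v^3 + 4*v^2 - v - 6)/(v*(-v^2 + v + 56))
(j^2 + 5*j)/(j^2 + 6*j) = (j + 5)/(j + 6)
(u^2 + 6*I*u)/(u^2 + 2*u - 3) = u*(u + 6*I)/(u^2 + 2*u - 3)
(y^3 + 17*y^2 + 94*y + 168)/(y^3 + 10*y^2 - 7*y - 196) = (y^2 + 10*y + 24)/(y^2 + 3*y - 28)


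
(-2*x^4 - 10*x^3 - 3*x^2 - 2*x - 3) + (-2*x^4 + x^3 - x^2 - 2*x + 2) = -4*x^4 - 9*x^3 - 4*x^2 - 4*x - 1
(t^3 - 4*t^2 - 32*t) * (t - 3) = t^4 - 7*t^3 - 20*t^2 + 96*t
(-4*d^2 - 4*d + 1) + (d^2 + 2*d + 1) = -3*d^2 - 2*d + 2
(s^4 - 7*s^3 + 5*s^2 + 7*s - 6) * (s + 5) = s^5 - 2*s^4 - 30*s^3 + 32*s^2 + 29*s - 30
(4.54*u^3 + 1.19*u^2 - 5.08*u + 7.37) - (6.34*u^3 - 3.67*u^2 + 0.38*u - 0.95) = -1.8*u^3 + 4.86*u^2 - 5.46*u + 8.32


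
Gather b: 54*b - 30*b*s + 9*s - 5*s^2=b*(54 - 30*s) - 5*s^2 + 9*s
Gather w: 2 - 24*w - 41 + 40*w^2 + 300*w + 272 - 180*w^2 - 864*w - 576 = -140*w^2 - 588*w - 343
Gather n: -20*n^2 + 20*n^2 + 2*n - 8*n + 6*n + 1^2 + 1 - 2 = 0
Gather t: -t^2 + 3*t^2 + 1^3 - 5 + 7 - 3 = 2*t^2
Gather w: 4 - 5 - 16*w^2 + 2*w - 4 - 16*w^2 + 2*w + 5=-32*w^2 + 4*w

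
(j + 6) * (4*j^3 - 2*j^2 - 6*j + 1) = 4*j^4 + 22*j^3 - 18*j^2 - 35*j + 6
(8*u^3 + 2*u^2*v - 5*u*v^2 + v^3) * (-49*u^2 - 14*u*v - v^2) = -392*u^5 - 210*u^4*v + 209*u^3*v^2 + 19*u^2*v^3 - 9*u*v^4 - v^5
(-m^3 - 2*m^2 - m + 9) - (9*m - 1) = -m^3 - 2*m^2 - 10*m + 10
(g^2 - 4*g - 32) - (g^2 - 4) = -4*g - 28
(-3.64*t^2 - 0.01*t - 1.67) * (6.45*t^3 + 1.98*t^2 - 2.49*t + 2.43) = -23.478*t^5 - 7.2717*t^4 - 1.7277*t^3 - 12.1269*t^2 + 4.134*t - 4.0581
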